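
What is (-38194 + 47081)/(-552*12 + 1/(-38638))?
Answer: -343375906/255938113 ≈ -1.3416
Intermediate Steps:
(-38194 + 47081)/(-552*12 + 1/(-38638)) = 8887/(-6624 - 1/38638) = 8887/(-255938113/38638) = 8887*(-38638/255938113) = -343375906/255938113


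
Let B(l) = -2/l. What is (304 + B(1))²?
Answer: 91204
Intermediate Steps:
(304 + B(1))² = (304 - 2/1)² = (304 - 2*1)² = (304 - 2)² = 302² = 91204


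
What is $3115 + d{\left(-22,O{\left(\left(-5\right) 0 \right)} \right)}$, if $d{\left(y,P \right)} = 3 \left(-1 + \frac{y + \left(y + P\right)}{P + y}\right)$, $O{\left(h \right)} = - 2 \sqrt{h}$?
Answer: $3118$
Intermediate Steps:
$d{\left(y,P \right)} = -3 + \frac{3 \left(P + 2 y\right)}{P + y}$ ($d{\left(y,P \right)} = 3 \left(-1 + \frac{y + \left(P + y\right)}{P + y}\right) = 3 \left(-1 + \frac{P + 2 y}{P + y}\right) = -3 + \frac{3 \left(P + 2 y\right)}{P + y}$)
$3115 + d{\left(-22,O{\left(\left(-5\right) 0 \right)} \right)} = 3115 + 3 \left(-22\right) \frac{1}{- 2 \sqrt{\left(-5\right) 0} - 22} = 3115 + 3 \left(-22\right) \frac{1}{- 2 \sqrt{0} - 22} = 3115 + 3 \left(-22\right) \frac{1}{\left(-2\right) 0 - 22} = 3115 + 3 \left(-22\right) \frac{1}{0 - 22} = 3115 + 3 \left(-22\right) \frac{1}{-22} = 3115 + 3 \left(-22\right) \left(- \frac{1}{22}\right) = 3115 + 3 = 3118$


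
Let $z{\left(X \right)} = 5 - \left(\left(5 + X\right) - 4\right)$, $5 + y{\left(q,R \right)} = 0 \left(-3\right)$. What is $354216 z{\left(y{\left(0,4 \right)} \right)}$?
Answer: $3187944$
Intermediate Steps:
$y{\left(q,R \right)} = -5$ ($y{\left(q,R \right)} = -5 + 0 \left(-3\right) = -5 + 0 = -5$)
$z{\left(X \right)} = 4 - X$ ($z{\left(X \right)} = 5 - \left(1 + X\right) = 4 - X$)
$354216 z{\left(y{\left(0,4 \right)} \right)} = 354216 \left(4 - -5\right) = 354216 \left(4 + 5\right) = 354216 \cdot 9 = 3187944$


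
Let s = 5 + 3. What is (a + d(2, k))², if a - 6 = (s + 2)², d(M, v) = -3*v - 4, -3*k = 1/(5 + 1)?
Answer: 375769/36 ≈ 10438.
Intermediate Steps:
k = -1/18 (k = -1/(3*(5 + 1)) = -⅓/6 = -⅓*⅙ = -1/18 ≈ -0.055556)
s = 8
d(M, v) = -4 - 3*v
a = 106 (a = 6 + (8 + 2)² = 6 + 10² = 6 + 100 = 106)
(a + d(2, k))² = (106 + (-4 - 3*(-1/18)))² = (106 + (-4 + ⅙))² = (106 - 23/6)² = (613/6)² = 375769/36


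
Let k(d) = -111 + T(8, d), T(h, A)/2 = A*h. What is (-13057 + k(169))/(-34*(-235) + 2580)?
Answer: -5232/5285 ≈ -0.98997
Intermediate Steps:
T(h, A) = 2*A*h (T(h, A) = 2*(A*h) = 2*A*h)
k(d) = -111 + 16*d (k(d) = -111 + 2*d*8 = -111 + 16*d)
(-13057 + k(169))/(-34*(-235) + 2580) = (-13057 + (-111 + 16*169))/(-34*(-235) + 2580) = (-13057 + (-111 + 2704))/(7990 + 2580) = (-13057 + 2593)/10570 = -10464*1/10570 = -5232/5285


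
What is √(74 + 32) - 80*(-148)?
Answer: 11840 + √106 ≈ 11850.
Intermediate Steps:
√(74 + 32) - 80*(-148) = √106 + 11840 = 11840 + √106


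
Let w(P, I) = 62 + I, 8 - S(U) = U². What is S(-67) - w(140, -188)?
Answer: -4355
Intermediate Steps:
S(U) = 8 - U²
S(-67) - w(140, -188) = (8 - 1*(-67)²) - (62 - 188) = (8 - 1*4489) - 1*(-126) = (8 - 4489) + 126 = -4481 + 126 = -4355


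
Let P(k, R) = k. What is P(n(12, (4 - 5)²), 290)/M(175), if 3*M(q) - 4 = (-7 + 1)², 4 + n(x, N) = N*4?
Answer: 0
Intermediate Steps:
n(x, N) = -4 + 4*N (n(x, N) = -4 + N*4 = -4 + 4*N)
M(q) = 40/3 (M(q) = 4/3 + (-7 + 1)²/3 = 4/3 + (⅓)*(-6)² = 4/3 + (⅓)*36 = 4/3 + 12 = 40/3)
P(n(12, (4 - 5)²), 290)/M(175) = (-4 + 4*(4 - 5)²)/(40/3) = (-4 + 4*(-1)²)*(3/40) = (-4 + 4*1)*(3/40) = (-4 + 4)*(3/40) = 0*(3/40) = 0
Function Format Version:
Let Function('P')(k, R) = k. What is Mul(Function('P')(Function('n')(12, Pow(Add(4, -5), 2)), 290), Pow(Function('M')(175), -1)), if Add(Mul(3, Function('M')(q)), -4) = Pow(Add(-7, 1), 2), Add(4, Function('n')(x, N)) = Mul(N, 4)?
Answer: 0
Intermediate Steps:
Function('n')(x, N) = Add(-4, Mul(4, N)) (Function('n')(x, N) = Add(-4, Mul(N, 4)) = Add(-4, Mul(4, N)))
Function('M')(q) = Rational(40, 3) (Function('M')(q) = Add(Rational(4, 3), Mul(Rational(1, 3), Pow(Add(-7, 1), 2))) = Add(Rational(4, 3), Mul(Rational(1, 3), Pow(-6, 2))) = Add(Rational(4, 3), Mul(Rational(1, 3), 36)) = Add(Rational(4, 3), 12) = Rational(40, 3))
Mul(Function('P')(Function('n')(12, Pow(Add(4, -5), 2)), 290), Pow(Function('M')(175), -1)) = Mul(Add(-4, Mul(4, Pow(Add(4, -5), 2))), Pow(Rational(40, 3), -1)) = Mul(Add(-4, Mul(4, Pow(-1, 2))), Rational(3, 40)) = Mul(Add(-4, Mul(4, 1)), Rational(3, 40)) = Mul(Add(-4, 4), Rational(3, 40)) = Mul(0, Rational(3, 40)) = 0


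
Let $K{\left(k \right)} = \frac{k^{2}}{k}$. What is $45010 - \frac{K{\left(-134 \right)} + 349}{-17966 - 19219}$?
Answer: $\frac{334739413}{7437} \approx 45010.0$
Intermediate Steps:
$K{\left(k \right)} = k$
$45010 - \frac{K{\left(-134 \right)} + 349}{-17966 - 19219} = 45010 - \frac{-134 + 349}{-17966 - 19219} = 45010 - \frac{215}{-37185} = 45010 - 215 \left(- \frac{1}{37185}\right) = 45010 - - \frac{43}{7437} = 45010 + \frac{43}{7437} = \frac{334739413}{7437}$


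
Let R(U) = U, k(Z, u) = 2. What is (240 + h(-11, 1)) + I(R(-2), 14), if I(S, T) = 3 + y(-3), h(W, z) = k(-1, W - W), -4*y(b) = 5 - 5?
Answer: 245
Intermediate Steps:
y(b) = 0 (y(b) = -(5 - 5)/4 = -¼*0 = 0)
h(W, z) = 2
I(S, T) = 3 (I(S, T) = 3 + 0 = 3)
(240 + h(-11, 1)) + I(R(-2), 14) = (240 + 2) + 3 = 242 + 3 = 245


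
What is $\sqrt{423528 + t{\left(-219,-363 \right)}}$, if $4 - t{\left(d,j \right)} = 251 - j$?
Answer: $\sqrt{422918} \approx 650.32$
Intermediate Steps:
$t{\left(d,j \right)} = -247 + j$ ($t{\left(d,j \right)} = 4 - \left(251 - j\right) = 4 + \left(-251 + j\right) = -247 + j$)
$\sqrt{423528 + t{\left(-219,-363 \right)}} = \sqrt{423528 - 610} = \sqrt{422918}$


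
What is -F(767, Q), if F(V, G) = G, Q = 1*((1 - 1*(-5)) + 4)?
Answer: -10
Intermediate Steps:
Q = 10 (Q = 1*((1 + 5) + 4) = 1*(6 + 4) = 1*10 = 10)
-F(767, Q) = -1*10 = -10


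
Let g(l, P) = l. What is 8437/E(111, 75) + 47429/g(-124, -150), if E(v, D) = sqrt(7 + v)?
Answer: -47429/124 + 143*sqrt(118)/2 ≈ 394.20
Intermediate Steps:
8437/E(111, 75) + 47429/g(-124, -150) = 8437/(sqrt(7 + 111)) + 47429/(-124) = 8437/(sqrt(118)) + 47429*(-1/124) = 8437*(sqrt(118)/118) - 47429/124 = 143*sqrt(118)/2 - 47429/124 = -47429/124 + 143*sqrt(118)/2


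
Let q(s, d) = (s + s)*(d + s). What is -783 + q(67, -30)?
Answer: 4175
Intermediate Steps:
q(s, d) = 2*s*(d + s) (q(s, d) = (2*s)*(d + s) = 2*s*(d + s))
-783 + q(67, -30) = -783 + 2*67*(-30 + 67) = -783 + 2*67*37 = -783 + 4958 = 4175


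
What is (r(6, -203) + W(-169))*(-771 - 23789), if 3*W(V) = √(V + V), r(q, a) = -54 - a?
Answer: -3659440 - 319280*I*√2/3 ≈ -3.6594e+6 - 1.5051e+5*I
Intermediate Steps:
W(V) = √2*√V/3 (W(V) = √(V + V)/3 = √(2*V)/3 = (√2*√V)/3 = √2*√V/3)
(r(6, -203) + W(-169))*(-771 - 23789) = ((-54 - 1*(-203)) + √2*√(-169)/3)*(-771 - 23789) = ((-54 + 203) + √2*(13*I)/3)*(-24560) = (149 + 13*I*√2/3)*(-24560) = -3659440 - 319280*I*√2/3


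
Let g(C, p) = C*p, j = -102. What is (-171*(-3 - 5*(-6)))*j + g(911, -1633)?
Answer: -1016729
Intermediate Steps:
(-171*(-3 - 5*(-6)))*j + g(911, -1633) = -171*(-3 - 5*(-6))*(-102) + 911*(-1633) = -171*(-3 + 30)*(-102) - 1487663 = -171*27*(-102) - 1487663 = -4617*(-102) - 1487663 = 470934 - 1487663 = -1016729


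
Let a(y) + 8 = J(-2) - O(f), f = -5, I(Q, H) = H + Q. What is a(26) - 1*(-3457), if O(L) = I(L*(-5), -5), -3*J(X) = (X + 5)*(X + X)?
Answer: 3433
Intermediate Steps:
J(X) = -2*X*(5 + X)/3 (J(X) = -(X + 5)*(X + X)/3 = -(5 + X)*2*X/3 = -2*X*(5 + X)/3)
O(L) = -5 - 5*L (O(L) = -5 + L*(-5) = -5 - 5*L)
a(y) = -24 (a(y) = -8 + (-⅔*(-2)*(5 - 2) - (-5 - 5*(-5))) = -8 + (-⅔*(-2)*3 - (-5 + 25)) = -8 + (4 - 1*20) = -8 + (4 - 20) = -8 - 16 = -24)
a(26) - 1*(-3457) = -24 - 1*(-3457) = -24 + 3457 = 3433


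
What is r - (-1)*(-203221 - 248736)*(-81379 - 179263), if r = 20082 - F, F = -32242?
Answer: 117799028718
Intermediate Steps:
r = 52324 (r = 20082 - 1*(-32242) = 20082 + 32242 = 52324)
r - (-1)*(-203221 - 248736)*(-81379 - 179263) = 52324 - (-1)*(-203221 - 248736)*(-81379 - 179263) = 52324 - (-1)*(-451957*(-260642)) = 52324 - (-1)*117798976394 = 52324 - 1*(-117798976394) = 52324 + 117798976394 = 117799028718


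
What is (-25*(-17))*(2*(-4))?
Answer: -3400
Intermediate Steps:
(-25*(-17))*(2*(-4)) = 425*(-8) = -3400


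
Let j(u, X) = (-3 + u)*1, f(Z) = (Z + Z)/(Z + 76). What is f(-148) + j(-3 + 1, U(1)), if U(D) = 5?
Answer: -8/9 ≈ -0.88889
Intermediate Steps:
f(Z) = 2*Z/(76 + Z) (f(Z) = (2*Z)/(76 + Z) = 2*Z/(76 + Z))
j(u, X) = -3 + u
f(-148) + j(-3 + 1, U(1)) = 2*(-148)/(76 - 148) + (-3 + (-3 + 1)) = 2*(-148)/(-72) + (-3 - 2) = 2*(-148)*(-1/72) - 5 = 37/9 - 5 = -8/9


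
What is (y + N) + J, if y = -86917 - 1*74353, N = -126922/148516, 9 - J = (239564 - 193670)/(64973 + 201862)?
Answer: -1065115981055939/6604877810 ≈ -1.6126e+5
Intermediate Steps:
J = 785207/88945 (J = 9 - (239564 - 193670)/(64973 + 201862) = 9 - 45894/266835 = 9 - 1*15298/88945 = 9 - 15298/88945 = 785207/88945 ≈ 8.8280)
N = -63461/74258 (N = -126922*1/148516 = -63461/74258 ≈ -0.85460)
y = -161270 (y = -86917 - 74353 = -161270)
(y + N) + J = (-161270 - 63461/74258) + 785207/88945 = -11975651121/74258 + 785207/88945 = -1065115981055939/6604877810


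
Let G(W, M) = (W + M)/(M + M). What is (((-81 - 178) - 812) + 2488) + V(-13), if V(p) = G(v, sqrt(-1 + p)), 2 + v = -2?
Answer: 2835/2 + I*sqrt(14)/7 ≈ 1417.5 + 0.53452*I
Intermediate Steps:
v = -4 (v = -2 - 2 = -4)
G(W, M) = (M + W)/(2*M) (G(W, M) = (M + W)/((2*M)) = (M + W)*(1/(2*M)) = (M + W)/(2*M))
V(p) = (-4 + sqrt(-1 + p))/(2*sqrt(-1 + p)) (V(p) = (sqrt(-1 + p) - 4)/(2*(sqrt(-1 + p))) = (-4 + sqrt(-1 + p))/(2*sqrt(-1 + p)))
(((-81 - 178) - 812) + 2488) + V(-13) = (((-81 - 178) - 812) + 2488) + (1/2 - 2/sqrt(-1 - 13)) = ((-259 - 812) + 2488) + (1/2 - (-1)*I*sqrt(14)/7) = (-1071 + 2488) + (1/2 - (-1)*I*sqrt(14)/7) = 1417 + (1/2 + I*sqrt(14)/7) = 2835/2 + I*sqrt(14)/7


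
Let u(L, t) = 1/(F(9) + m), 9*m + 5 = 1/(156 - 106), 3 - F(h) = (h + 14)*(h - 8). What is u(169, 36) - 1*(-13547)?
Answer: 41765251/3083 ≈ 13547.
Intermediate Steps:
F(h) = 3 - (-8 + h)*(14 + h) (F(h) = 3 - (h + 14)*(h - 8) = 3 - (14 + h)*(-8 + h) = 3 - (-8 + h)*(14 + h))
m = -83/150 (m = -5/9 + 1/(9*(156 - 106)) = -5/9 + (⅑)/50 = -5/9 + (⅑)*(1/50) = -5/9 + 1/450 = -83/150 ≈ -0.55333)
u(L, t) = -150/3083 (u(L, t) = 1/((115 - 1*9² - 6*9) - 83/150) = 1/((115 - 1*81 - 54) - 83/150) = 1/((115 - 81 - 54) - 83/150) = 1/(-20 - 83/150) = 1/(-3083/150) = -150/3083)
u(169, 36) - 1*(-13547) = -150/3083 - 1*(-13547) = -150/3083 + 13547 = 41765251/3083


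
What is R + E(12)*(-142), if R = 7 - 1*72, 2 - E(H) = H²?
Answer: 20099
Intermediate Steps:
E(H) = 2 - H²
R = -65 (R = 7 - 72 = -65)
R + E(12)*(-142) = -65 + (2 - 1*12²)*(-142) = -65 + (2 - 1*144)*(-142) = -65 + (2 - 144)*(-142) = -65 - 142*(-142) = -65 + 20164 = 20099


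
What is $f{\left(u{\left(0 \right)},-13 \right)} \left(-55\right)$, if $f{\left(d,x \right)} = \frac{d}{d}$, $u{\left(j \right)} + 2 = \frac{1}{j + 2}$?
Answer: $-55$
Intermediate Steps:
$u{\left(j \right)} = -2 + \frac{1}{2 + j}$ ($u{\left(j \right)} = -2 + \frac{1}{j + 2} = -2 + \frac{1}{2 + j}$)
$f{\left(d,x \right)} = 1$
$f{\left(u{\left(0 \right)},-13 \right)} \left(-55\right) = 1 \left(-55\right) = -55$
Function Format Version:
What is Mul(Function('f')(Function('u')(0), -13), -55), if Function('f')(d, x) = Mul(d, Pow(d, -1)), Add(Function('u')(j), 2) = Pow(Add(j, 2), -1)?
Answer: -55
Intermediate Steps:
Function('u')(j) = Add(-2, Pow(Add(2, j), -1)) (Function('u')(j) = Add(-2, Pow(Add(j, 2), -1)) = Add(-2, Pow(Add(2, j), -1)))
Function('f')(d, x) = 1
Mul(Function('f')(Function('u')(0), -13), -55) = Mul(1, -55) = -55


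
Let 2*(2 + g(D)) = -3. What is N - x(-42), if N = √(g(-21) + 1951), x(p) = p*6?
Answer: 252 + √7790/2 ≈ 296.13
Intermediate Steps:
x(p) = 6*p
g(D) = -7/2 (g(D) = -2 + (½)*(-3) = -2 - 3/2 = -7/2)
N = √7790/2 (N = √(-7/2 + 1951) = √(3895/2) = √7790/2 ≈ 44.130)
N - x(-42) = √7790/2 - 6*(-42) = √7790/2 - 1*(-252) = √7790/2 + 252 = 252 + √7790/2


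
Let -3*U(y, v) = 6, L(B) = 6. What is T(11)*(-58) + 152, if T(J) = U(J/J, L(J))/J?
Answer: 1788/11 ≈ 162.55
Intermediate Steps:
U(y, v) = -2 (U(y, v) = -⅓*6 = -2)
T(J) = -2/J
T(11)*(-58) + 152 = -2/11*(-58) + 152 = 116/11 + 152 = 1788/11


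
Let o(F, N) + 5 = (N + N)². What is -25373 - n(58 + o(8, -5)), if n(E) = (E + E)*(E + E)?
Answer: -119009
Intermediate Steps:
o(F, N) = -5 + 4*N² (o(F, N) = -5 + (N + N)² = -5 + (2*N)² = -5 + 4*N²)
n(E) = 4*E² (n(E) = (2*E)*(2*E) = 4*E²)
-25373 - n(58 + o(8, -5)) = -25373 - 4*(58 + (-5 + 4*(-5)²))² = -25373 - 4*(58 + (-5 + 4*25))² = -25373 - 4*(58 + (-5 + 100))² = -25373 - 4*(58 + 95)² = -25373 - 4*153² = -25373 - 4*23409 = -25373 - 1*93636 = -25373 - 93636 = -119009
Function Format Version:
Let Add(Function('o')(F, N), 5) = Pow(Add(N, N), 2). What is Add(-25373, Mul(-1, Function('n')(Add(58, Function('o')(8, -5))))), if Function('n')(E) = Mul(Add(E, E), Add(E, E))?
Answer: -119009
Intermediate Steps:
Function('o')(F, N) = Add(-5, Mul(4, Pow(N, 2))) (Function('o')(F, N) = Add(-5, Pow(Add(N, N), 2)) = Add(-5, Pow(Mul(2, N), 2)) = Add(-5, Mul(4, Pow(N, 2))))
Function('n')(E) = Mul(4, Pow(E, 2)) (Function('n')(E) = Mul(Mul(2, E), Mul(2, E)) = Mul(4, Pow(E, 2)))
Add(-25373, Mul(-1, Function('n')(Add(58, Function('o')(8, -5))))) = Add(-25373, Mul(-1, Mul(4, Pow(Add(58, Add(-5, Mul(4, Pow(-5, 2)))), 2)))) = Add(-25373, Mul(-1, Mul(4, Pow(Add(58, Add(-5, Mul(4, 25))), 2)))) = Add(-25373, Mul(-1, Mul(4, Pow(Add(58, Add(-5, 100)), 2)))) = Add(-25373, Mul(-1, Mul(4, Pow(Add(58, 95), 2)))) = Add(-25373, Mul(-1, Mul(4, Pow(153, 2)))) = Add(-25373, Mul(-1, Mul(4, 23409))) = Add(-25373, Mul(-1, 93636)) = Add(-25373, -93636) = -119009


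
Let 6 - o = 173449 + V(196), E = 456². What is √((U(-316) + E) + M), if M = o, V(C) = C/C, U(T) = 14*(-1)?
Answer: √34478 ≈ 185.68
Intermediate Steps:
U(T) = -14
V(C) = 1
E = 207936
o = -173444 (o = 6 - (173449 + 1) = 6 - 1*173450 = 6 - 173450 = -173444)
M = -173444
√((U(-316) + E) + M) = √((-14 + 207936) - 173444) = √(207922 - 173444) = √34478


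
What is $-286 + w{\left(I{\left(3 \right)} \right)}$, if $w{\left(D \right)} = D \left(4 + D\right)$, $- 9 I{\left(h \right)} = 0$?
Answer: $-286$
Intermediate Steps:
$I{\left(h \right)} = 0$ ($I{\left(h \right)} = \left(- \frac{1}{9}\right) 0 = 0$)
$-286 + w{\left(I{\left(3 \right)} \right)} = -286 + 0 \left(4 + 0\right) = -286 + 0 \cdot 4 = -286 + 0 = -286$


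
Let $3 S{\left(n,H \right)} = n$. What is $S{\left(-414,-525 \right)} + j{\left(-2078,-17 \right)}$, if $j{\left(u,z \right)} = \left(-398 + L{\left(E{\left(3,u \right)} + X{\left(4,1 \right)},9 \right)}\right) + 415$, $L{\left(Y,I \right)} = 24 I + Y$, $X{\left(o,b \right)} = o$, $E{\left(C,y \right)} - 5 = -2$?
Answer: $102$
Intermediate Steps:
$S{\left(n,H \right)} = \frac{n}{3}$
$E{\left(C,y \right)} = 3$ ($E{\left(C,y \right)} = 5 - 2 = 3$)
$L{\left(Y,I \right)} = Y + 24 I$
$j{\left(u,z \right)} = 240$ ($j{\left(u,z \right)} = \left(-398 + \left(\left(3 + 4\right) + 24 \cdot 9\right)\right) + 415 = \left(-398 + \left(7 + 216\right)\right) + 415 = \left(-398 + 223\right) + 415 = -175 + 415 = 240$)
$S{\left(-414,-525 \right)} + j{\left(-2078,-17 \right)} = \frac{1}{3} \left(-414\right) + 240 = -138 + 240 = 102$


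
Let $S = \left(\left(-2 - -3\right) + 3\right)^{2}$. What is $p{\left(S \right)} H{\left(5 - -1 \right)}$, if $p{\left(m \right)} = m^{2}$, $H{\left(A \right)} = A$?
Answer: $1536$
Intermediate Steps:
$S = 16$ ($S = \left(\left(-2 + 3\right) + 3\right)^{2} = \left(1 + 3\right)^{2} = 4^{2} = 16$)
$p{\left(S \right)} H{\left(5 - -1 \right)} = 16^{2} \left(5 - -1\right) = 256 \left(5 + 1\right) = 256 \cdot 6 = 1536$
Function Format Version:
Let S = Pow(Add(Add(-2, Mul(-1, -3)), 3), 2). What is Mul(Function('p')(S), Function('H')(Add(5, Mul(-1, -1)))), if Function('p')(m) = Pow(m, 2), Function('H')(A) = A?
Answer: 1536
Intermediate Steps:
S = 16 (S = Pow(Add(Add(-2, 3), 3), 2) = Pow(Add(1, 3), 2) = Pow(4, 2) = 16)
Mul(Function('p')(S), Function('H')(Add(5, Mul(-1, -1)))) = Mul(Pow(16, 2), Add(5, Mul(-1, -1))) = Mul(256, Add(5, 1)) = Mul(256, 6) = 1536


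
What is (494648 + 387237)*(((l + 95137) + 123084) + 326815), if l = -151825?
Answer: 346766882735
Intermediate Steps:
(494648 + 387237)*(((l + 95137) + 123084) + 326815) = (494648 + 387237)*(((-151825 + 95137) + 123084) + 326815) = 881885*((-56688 + 123084) + 326815) = 881885*(66396 + 326815) = 881885*393211 = 346766882735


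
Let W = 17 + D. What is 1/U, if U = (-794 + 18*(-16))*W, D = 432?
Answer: -1/485818 ≈ -2.0584e-6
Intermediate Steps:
W = 449 (W = 17 + 432 = 449)
U = -485818 (U = (-794 + 18*(-16))*449 = (-794 - 288)*449 = -1082*449 = -485818)
1/U = 1/(-485818) = -1/485818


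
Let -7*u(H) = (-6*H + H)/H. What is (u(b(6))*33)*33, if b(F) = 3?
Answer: 5445/7 ≈ 777.86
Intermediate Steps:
u(H) = 5/7 (u(H) = -(-6*H + H)/(7*H) = -(-5*H)/(7*H) = -1/7*(-5) = 5/7)
(u(b(6))*33)*33 = ((5/7)*33)*33 = (165/7)*33 = 5445/7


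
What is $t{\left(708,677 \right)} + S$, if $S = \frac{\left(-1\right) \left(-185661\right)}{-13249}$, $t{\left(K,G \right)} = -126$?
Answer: $- \frac{1855035}{13249} \approx -140.01$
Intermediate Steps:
$S = - \frac{185661}{13249}$ ($S = 185661 \left(- \frac{1}{13249}\right) = - \frac{185661}{13249} \approx -14.013$)
$t{\left(708,677 \right)} + S = -126 - \frac{185661}{13249} = - \frac{1855035}{13249}$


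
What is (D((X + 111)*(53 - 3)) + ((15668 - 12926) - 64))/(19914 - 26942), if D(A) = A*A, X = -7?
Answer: -13521339/3514 ≈ -3847.8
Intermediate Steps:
D(A) = A**2
(D((X + 111)*(53 - 3)) + ((15668 - 12926) - 64))/(19914 - 26942) = (((-7 + 111)*(53 - 3))**2 + ((15668 - 12926) - 64))/(19914 - 26942) = ((104*50)**2 + (2742 - 64))/(-7028) = (5200**2 + 2678)*(-1/7028) = (27040000 + 2678)*(-1/7028) = 27042678*(-1/7028) = -13521339/3514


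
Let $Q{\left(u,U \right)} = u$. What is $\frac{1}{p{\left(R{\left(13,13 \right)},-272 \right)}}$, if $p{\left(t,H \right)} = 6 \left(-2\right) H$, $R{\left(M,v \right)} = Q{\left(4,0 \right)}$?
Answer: $\frac{1}{3264} \approx 0.00030637$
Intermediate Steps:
$R{\left(M,v \right)} = 4$
$p{\left(t,H \right)} = - 12 H$
$\frac{1}{p{\left(R{\left(13,13 \right)},-272 \right)}} = \frac{1}{\left(-12\right) \left(-272\right)} = \frac{1}{3264}$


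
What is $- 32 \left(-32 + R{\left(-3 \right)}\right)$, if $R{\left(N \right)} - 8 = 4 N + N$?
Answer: $1248$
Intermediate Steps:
$R{\left(N \right)} = 8 + 5 N$ ($R{\left(N \right)} = 8 + \left(4 N + N\right) = 8 + 5 N$)
$- 32 \left(-32 + R{\left(-3 \right)}\right) = - 32 \left(-32 + \left(8 + 5 \left(-3\right)\right)\right) = - 32 \left(-32 + \left(8 - 15\right)\right) = - 32 \left(-32 - 7\right) = \left(-32\right) \left(-39\right) = 1248$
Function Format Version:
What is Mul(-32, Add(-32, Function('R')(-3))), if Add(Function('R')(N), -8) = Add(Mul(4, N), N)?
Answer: 1248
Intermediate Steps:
Function('R')(N) = Add(8, Mul(5, N)) (Function('R')(N) = Add(8, Add(Mul(4, N), N)) = Add(8, Mul(5, N)))
Mul(-32, Add(-32, Function('R')(-3))) = Mul(-32, Add(-32, Add(8, Mul(5, -3)))) = Mul(-32, Add(-32, Add(8, -15))) = Mul(-32, Add(-32, -7)) = Mul(-32, -39) = 1248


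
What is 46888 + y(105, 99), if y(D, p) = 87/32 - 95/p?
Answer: 148546757/3168 ≈ 46890.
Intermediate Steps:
y(D, p) = 87/32 - 95/p (y(D, p) = 87*(1/32) - 95/p = 87/32 - 95/p)
46888 + y(105, 99) = 46888 + (87/32 - 95/99) = 46888 + 5573/3168 = 148546757/3168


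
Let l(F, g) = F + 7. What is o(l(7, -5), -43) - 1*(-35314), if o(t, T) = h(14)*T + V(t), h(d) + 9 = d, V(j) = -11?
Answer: 35088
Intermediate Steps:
l(F, g) = 7 + F
h(d) = -9 + d
o(t, T) = -11 + 5*T (o(t, T) = (-9 + 14)*T - 11 = 5*T - 11 = -11 + 5*T)
o(l(7, -5), -43) - 1*(-35314) = (-11 + 5*(-43)) - 1*(-35314) = (-11 - 215) + 35314 = -226 + 35314 = 35088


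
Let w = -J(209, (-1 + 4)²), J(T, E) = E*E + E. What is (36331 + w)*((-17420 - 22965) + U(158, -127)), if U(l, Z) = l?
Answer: -1457866707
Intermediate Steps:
J(T, E) = E + E² (J(T, E) = E² + E = E + E²)
w = -90 (w = -(-1 + 4)²*(1 + (-1 + 4)²) = -3²*(1 + 3²) = -9*(1 + 9) = -9*10 = -1*90 = -90)
(36331 + w)*((-17420 - 22965) + U(158, -127)) = (36331 - 90)*((-17420 - 22965) + 158) = 36241*(-40385 + 158) = 36241*(-40227) = -1457866707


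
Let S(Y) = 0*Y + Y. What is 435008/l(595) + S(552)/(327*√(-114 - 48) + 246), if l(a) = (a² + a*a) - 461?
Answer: 425435282200/683334971847 - 90252*I*√2/965723 ≈ 0.62259 - 0.13217*I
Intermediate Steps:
S(Y) = Y (S(Y) = 0 + Y = Y)
l(a) = -461 + 2*a² (l(a) = (a² + a²) - 461 = 2*a² - 461 = -461 + 2*a²)
435008/l(595) + S(552)/(327*√(-114 - 48) + 246) = 435008/(-461 + 2*595²) + 552/(327*√(-114 - 48) + 246) = 435008/(-461 + 2*354025) + 552/(327*√(-162) + 246) = 435008/(-461 + 708050) + 552/(327*(9*I*√2) + 246) = 435008/707589 + 552/(2943*I*√2 + 246) = 435008*(1/707589) + 552/(246 + 2943*I*√2) = 435008/707589 + 552/(246 + 2943*I*√2)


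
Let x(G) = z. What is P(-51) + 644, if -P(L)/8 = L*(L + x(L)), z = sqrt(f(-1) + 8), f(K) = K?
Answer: -20164 + 408*sqrt(7) ≈ -19085.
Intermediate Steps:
z = sqrt(7) (z = sqrt(-1 + 8) = sqrt(7) ≈ 2.6458)
x(G) = sqrt(7)
P(L) = -8*L*(L + sqrt(7))
P(-51) + 644 = -8*(-51)*(-51 + sqrt(7)) + 644 = (-20808 + 408*sqrt(7)) + 644 = -20164 + 408*sqrt(7)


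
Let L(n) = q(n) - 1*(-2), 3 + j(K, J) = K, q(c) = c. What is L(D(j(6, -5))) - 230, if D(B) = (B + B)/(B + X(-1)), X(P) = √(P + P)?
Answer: 6*(-38*√2 + 113*I)/(√2 - 3*I) ≈ -226.36 - 0.77139*I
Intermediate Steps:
X(P) = √2*√P (X(P) = √(2*P) = √2*√P)
j(K, J) = -3 + K
D(B) = 2*B/(B + I*√2) (D(B) = (B + B)/(B + √2*√(-1)) = (2*B)/(B + √2*I) = (2*B)/(B + I*√2) = 2*B/(B + I*√2))
L(n) = 2 + n (L(n) = n - 1*(-2) = n + 2 = 2 + n)
L(D(j(6, -5))) - 230 = (2 + 2*(-3 + 6)/((-3 + 6) + I*√2)) - 230 = (2 + 2*3/(3 + I*√2)) - 230 = (2 + 6/(3 + I*√2)) - 230 = -228 + 6/(3 + I*√2)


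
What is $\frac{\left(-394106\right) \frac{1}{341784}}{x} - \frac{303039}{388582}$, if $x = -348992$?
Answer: $- \frac{9036575734118425}{11587503750407424} \approx -0.77986$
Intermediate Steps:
$\frac{\left(-394106\right) \frac{1}{341784}}{x} - \frac{303039}{388582} = \frac{\left(-394106\right) \frac{1}{341784}}{-348992} - \frac{303039}{388582} = \left(-394106\right) \frac{1}{341784} \left(- \frac{1}{348992}\right) - \frac{303039}{388582} = \left(- \frac{197053}{170892}\right) \left(- \frac{1}{348992}\right) - \frac{303039}{388582} = \frac{197053}{59639940864} - \frac{303039}{388582} = - \frac{9036575734118425}{11587503750407424}$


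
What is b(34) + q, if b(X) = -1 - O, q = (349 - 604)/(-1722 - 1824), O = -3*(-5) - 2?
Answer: -16463/1182 ≈ -13.928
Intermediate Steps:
O = 13 (O = 15 - 2 = 13)
q = 85/1182 (q = -255/(-3546) = -255*(-1/3546) = 85/1182 ≈ 0.071912)
b(X) = -14 (b(X) = -1 - 1*13 = -1 - 13 = -14)
b(34) + q = -14 + 85/1182 = -16463/1182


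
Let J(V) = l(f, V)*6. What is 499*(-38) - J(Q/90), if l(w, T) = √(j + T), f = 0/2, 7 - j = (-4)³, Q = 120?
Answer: -18962 - 2*√651 ≈ -19013.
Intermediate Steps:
j = 71 (j = 7 - 1*(-4)³ = 7 - 1*(-64) = 7 + 64 = 71)
f = 0 (f = 0*(½) = 0)
l(w, T) = √(71 + T)
J(V) = 6*√(71 + V) (J(V) = √(71 + V)*6 = 6*√(71 + V))
499*(-38) - J(Q/90) = 499*(-38) - 6*√(71 + 120/90) = -18962 - 6*√(71 + 120*(1/90)) = -18962 - 6*√(71 + 4/3) = -18962 - 6*√(217/3) = -18962 - 6*√651/3 = -18962 - 2*√651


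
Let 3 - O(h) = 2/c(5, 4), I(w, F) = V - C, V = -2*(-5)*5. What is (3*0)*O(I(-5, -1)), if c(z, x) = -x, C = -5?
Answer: 0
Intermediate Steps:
V = 50 (V = 10*5 = 50)
I(w, F) = 55 (I(w, F) = 50 - 1*(-5) = 50 + 5 = 55)
O(h) = 7/2 (O(h) = 3 - 2/((-1*4)) = 3 - 2/(-4) = 3 - 2*(-1)/4 = 3 - 1*(-1/2) = 3 + 1/2 = 7/2)
(3*0)*O(I(-5, -1)) = (3*0)*(7/2) = 0*(7/2) = 0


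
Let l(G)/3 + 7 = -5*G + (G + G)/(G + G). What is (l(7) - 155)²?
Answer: 77284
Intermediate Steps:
l(G) = -18 - 15*G (l(G) = -21 + 3*(-5*G + (G + G)/(G + G)) = -21 + 3*(-5*G + (2*G)/((2*G))) = -21 + 3*(-5*G + (2*G)*(1/(2*G))) = -21 + 3*(-5*G + 1) = -21 + 3*(1 - 5*G) = -21 + (3 - 15*G) = -18 - 15*G)
(l(7) - 155)² = ((-18 - 15*7) - 155)² = ((-18 - 105) - 155)² = (-123 - 155)² = (-278)² = 77284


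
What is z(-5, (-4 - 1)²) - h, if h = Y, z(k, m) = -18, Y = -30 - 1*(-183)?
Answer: -171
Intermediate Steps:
Y = 153 (Y = -30 + 183 = 153)
h = 153
z(-5, (-4 - 1)²) - h = -18 - 1*153 = -18 - 153 = -171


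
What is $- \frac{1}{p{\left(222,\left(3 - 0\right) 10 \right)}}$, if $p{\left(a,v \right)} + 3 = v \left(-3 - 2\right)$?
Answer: $\frac{1}{153} \approx 0.0065359$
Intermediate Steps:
$p{\left(a,v \right)} = -3 - 5 v$ ($p{\left(a,v \right)} = -3 + v \left(-3 - 2\right) = -3 + v \left(-5\right) = -3 - 5 v$)
$- \frac{1}{p{\left(222,\left(3 - 0\right) 10 \right)}} = - \frac{1}{-3 - 5 \left(3 - 0\right) 10} = - \frac{1}{-3 - 5 \left(3 + 0\right) 10} = - \frac{1}{-3 - 5 \cdot 3 \cdot 10} = - \frac{1}{-3 - 150} = - \frac{1}{-153} = \left(-1\right) \left(- \frac{1}{153}\right) = \frac{1}{153}$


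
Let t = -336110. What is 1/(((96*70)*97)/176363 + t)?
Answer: -176363/59276716090 ≈ -2.9752e-6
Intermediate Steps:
1/(((96*70)*97)/176363 + t) = 1/(((96*70)*97)/176363 - 336110) = 1/((6720*97)*(1/176363) - 336110) = 1/(651840*(1/176363) - 336110) = 1/(651840/176363 - 336110) = 1/(-59276716090/176363) = -176363/59276716090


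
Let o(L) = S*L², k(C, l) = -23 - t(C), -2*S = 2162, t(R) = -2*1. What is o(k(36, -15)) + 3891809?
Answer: 3415088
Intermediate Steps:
t(R) = -2
S = -1081 (S = -½*2162 = -1081)
k(C, l) = -21 (k(C, l) = -23 - 1*(-2) = -23 + 2 = -21)
o(L) = -1081*L²
o(k(36, -15)) + 3891809 = -1081*(-21)² + 3891809 = -1081*441 + 3891809 = -476721 + 3891809 = 3415088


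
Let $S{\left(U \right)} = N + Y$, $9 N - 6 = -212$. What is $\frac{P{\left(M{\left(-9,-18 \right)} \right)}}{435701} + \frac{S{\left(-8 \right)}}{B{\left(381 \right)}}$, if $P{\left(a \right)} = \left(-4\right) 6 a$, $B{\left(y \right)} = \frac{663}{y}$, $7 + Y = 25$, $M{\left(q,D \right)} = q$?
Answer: $- \frac{2434267564}{866609289} \approx -2.809$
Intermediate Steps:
$Y = 18$ ($Y = -7 + 25 = 18$)
$N = - \frac{206}{9}$ ($N = \frac{2}{3} + \frac{1}{9} \left(-212\right) = \frac{2}{3} - \frac{212}{9} = - \frac{206}{9} \approx -22.889$)
$P{\left(a \right)} = - 24 a$
$S{\left(U \right)} = - \frac{44}{9}$ ($S{\left(U \right)} = - \frac{206}{9} + 18 = - \frac{44}{9}$)
$\frac{P{\left(M{\left(-9,-18 \right)} \right)}}{435701} + \frac{S{\left(-8 \right)}}{B{\left(381 \right)}} = \frac{\left(-24\right) \left(-9\right)}{435701} - \frac{44}{9 \cdot \frac{663}{381}} = 216 \cdot \frac{1}{435701} - \frac{44}{9 \cdot 663 \cdot \frac{1}{381}} = \frac{216}{435701} - \frac{44}{9 \cdot \frac{221}{127}} = \frac{216}{435701} - \frac{5588}{1989} = - \frac{2434267564}{866609289}$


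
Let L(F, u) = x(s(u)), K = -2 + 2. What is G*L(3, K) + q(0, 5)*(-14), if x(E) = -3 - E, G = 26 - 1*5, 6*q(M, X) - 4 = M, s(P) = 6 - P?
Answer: -595/3 ≈ -198.33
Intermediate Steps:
q(M, X) = 2/3 + M/6
G = 21 (G = 26 - 5 = 21)
K = 0
L(F, u) = -9 + u (L(F, u) = -3 - (6 - u) = -3 + (-6 + u) = -9 + u)
G*L(3, K) + q(0, 5)*(-14) = 21*(-9 + 0) + (2/3 + (1/6)*0)*(-14) = 21*(-9) + (2/3 + 0)*(-14) = -189 + (2/3)*(-14) = -189 - 28/3 = -595/3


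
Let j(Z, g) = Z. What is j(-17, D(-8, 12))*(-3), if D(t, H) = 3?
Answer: 51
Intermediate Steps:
j(-17, D(-8, 12))*(-3) = -17*(-3) = 51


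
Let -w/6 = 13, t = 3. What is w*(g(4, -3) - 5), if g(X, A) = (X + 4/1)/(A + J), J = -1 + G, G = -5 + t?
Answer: 494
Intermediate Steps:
w = -78 (w = -6*13 = -78)
G = -2 (G = -5 + 3 = -2)
J = -3 (J = -1 - 2 = -3)
g(X, A) = (4 + X)/(-3 + A) (g(X, A) = (X + 4/1)/(A - 3) = (X + 4*1)/(-3 + A) = (X + 4)/(-3 + A) = (4 + X)/(-3 + A))
w*(g(4, -3) - 5) = -78*((4 + 4)/(-3 - 3) - 5) = -78*(8/(-6) - 5) = -78*(-⅙*8 - 5) = -78*(-4/3 - 5) = -78*(-19/3) = 494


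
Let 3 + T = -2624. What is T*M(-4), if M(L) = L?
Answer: 10508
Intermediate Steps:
T = -2627 (T = -3 - 2624 = -2627)
T*M(-4) = -2627*(-4) = 10508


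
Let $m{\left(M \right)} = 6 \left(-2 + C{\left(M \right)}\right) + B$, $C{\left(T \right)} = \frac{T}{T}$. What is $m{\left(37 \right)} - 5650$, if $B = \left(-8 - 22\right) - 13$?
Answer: $-5699$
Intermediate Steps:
$C{\left(T \right)} = 1$
$B = -43$ ($B = -30 - 13 = -43$)
$m{\left(M \right)} = -49$ ($m{\left(M \right)} = 6 \left(-2 + 1\right) - 43 = 6 \left(-1\right) - 43 = -6 - 43 = -49$)
$m{\left(37 \right)} - 5650 = -49 - 5650 = -5699$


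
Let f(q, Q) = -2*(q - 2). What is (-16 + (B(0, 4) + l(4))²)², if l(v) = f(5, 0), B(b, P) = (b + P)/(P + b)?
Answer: 81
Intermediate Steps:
B(b, P) = 1 (B(b, P) = (P + b)/(P + b) = 1)
f(q, Q) = 4 - 2*q (f(q, Q) = -2*(-2 + q) = 4 - 2*q)
l(v) = -6 (l(v) = 4 - 2*5 = 4 - 10 = -6)
(-16 + (B(0, 4) + l(4))²)² = (-16 + (1 - 6)²)² = (-16 + (-5)²)² = (-16 + 25)² = 9² = 81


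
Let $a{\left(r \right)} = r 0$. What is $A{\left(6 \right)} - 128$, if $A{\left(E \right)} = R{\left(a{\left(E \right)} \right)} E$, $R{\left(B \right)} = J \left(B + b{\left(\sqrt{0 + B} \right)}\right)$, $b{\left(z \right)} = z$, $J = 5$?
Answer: $-128$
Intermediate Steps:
$a{\left(r \right)} = 0$
$R{\left(B \right)} = 5 B + 5 \sqrt{B}$ ($R{\left(B \right)} = 5 \left(B + \sqrt{0 + B}\right) = 5 \left(B + \sqrt{B}\right) = 5 B + 5 \sqrt{B}$)
$A{\left(E \right)} = 0$ ($A{\left(E \right)} = \left(5 \cdot 0 + 5 \sqrt{0}\right) E = \left(0 + 5 \cdot 0\right) E = \left(0 + 0\right) E = 0 E = 0$)
$A{\left(6 \right)} - 128 = 0 - 128 = -128$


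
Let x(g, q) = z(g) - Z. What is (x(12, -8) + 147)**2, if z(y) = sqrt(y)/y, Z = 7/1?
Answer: (840 + sqrt(3))**2/36 ≈ 19681.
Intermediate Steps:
Z = 7 (Z = 7*1 = 7)
z(y) = 1/sqrt(y)
x(g, q) = -7 + 1/sqrt(g) (x(g, q) = 1/sqrt(g) - 1*7 = 1/sqrt(g) - 7 = -7 + 1/sqrt(g))
(x(12, -8) + 147)**2 = ((-7 + 1/sqrt(12)) + 147)**2 = ((-7 + sqrt(3)/6) + 147)**2 = (140 + sqrt(3)/6)**2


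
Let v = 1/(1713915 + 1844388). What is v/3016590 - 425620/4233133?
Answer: -4568580073446014267/45438200911763230410 ≈ -0.10054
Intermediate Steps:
v = 1/3558303 ≈ 2.8103e-7
v/3016590 - 425620/4233133 = (1/3558303)/3016590 - 425620/4233133 = (1/3558303)*(1/3016590) - 425620*1/4233133 = 1/10733941246770 - 425620/4233133 = -4568580073446014267/45438200911763230410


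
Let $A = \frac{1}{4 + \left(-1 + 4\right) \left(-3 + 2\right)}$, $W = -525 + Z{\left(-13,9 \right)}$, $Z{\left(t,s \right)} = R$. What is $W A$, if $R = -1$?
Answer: $-526$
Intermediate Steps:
$Z{\left(t,s \right)} = -1$
$W = -526$ ($W = -525 - 1 = -526$)
$A = 1$ ($A = \frac{1}{4 + 3 \left(-1\right)} = \frac{1}{4 - 3} = 1^{-1} = 1$)
$W A = \left(-526\right) 1 = -526$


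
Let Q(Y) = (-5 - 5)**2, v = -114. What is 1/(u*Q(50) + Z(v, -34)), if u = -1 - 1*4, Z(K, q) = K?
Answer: -1/614 ≈ -0.0016287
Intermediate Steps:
Q(Y) = 100 (Q(Y) = (-10)**2 = 100)
u = -5 (u = -1 - 4 = -5)
1/(u*Q(50) + Z(v, -34)) = 1/(-5*100 - 114) = 1/(-500 - 114) = 1/(-614) = -1/614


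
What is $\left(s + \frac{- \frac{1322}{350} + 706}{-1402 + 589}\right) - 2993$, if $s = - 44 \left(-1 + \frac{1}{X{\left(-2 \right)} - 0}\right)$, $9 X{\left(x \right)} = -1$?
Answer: $- \frac{121116988}{47425} \approx -2553.9$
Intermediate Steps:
$X{\left(x \right)} = - \frac{1}{9}$ ($X{\left(x \right)} = \frac{1}{9} \left(-1\right) = - \frac{1}{9}$)
$s = 440$ ($s = - 44 \left(-1 + \frac{1}{- \frac{1}{9} - 0}\right) = - 44 \left(-1 + \frac{1}{- \frac{1}{9} + 0}\right) = - 44 \left(-1 + \frac{1}{- \frac{1}{9}}\right) = - 44 \left(-1 - 9\right) = \left(-44\right) \left(-10\right) = 440$)
$\left(s + \frac{- \frac{1322}{350} + 706}{-1402 + 589}\right) - 2993 = \left(440 + \frac{- \frac{1322}{350} + 706}{-1402 + 589}\right) - 2993 = \left(440 + \frac{\left(-1322\right) \frac{1}{350} + 706}{-813}\right) - 2993 = \left(440 + \left(- \frac{661}{175} + 706\right) \left(- \frac{1}{813}\right)\right) - 2993 = \left(440 + \frac{122889}{175} \left(- \frac{1}{813}\right)\right) - 2993 = \left(440 - \frac{40963}{47425}\right) - 2993 = \frac{20826037}{47425} - 2993 = - \frac{121116988}{47425}$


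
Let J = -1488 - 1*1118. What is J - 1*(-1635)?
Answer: -971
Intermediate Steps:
J = -2606 (J = -1488 - 1118 = -2606)
J - 1*(-1635) = -2606 - 1*(-1635) = -2606 + 1635 = -971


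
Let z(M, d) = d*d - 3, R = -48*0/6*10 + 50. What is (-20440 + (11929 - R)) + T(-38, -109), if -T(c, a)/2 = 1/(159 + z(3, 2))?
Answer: -684881/80 ≈ -8561.0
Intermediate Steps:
R = 50 (R = -48*0*(⅙)*10 + 50 = -0*10 + 50 = -48*0 + 50 = 0 + 50 = 50)
z(M, d) = -3 + d² (z(M, d) = d² - 3 = -3 + d²)
T(c, a) = -1/80 (T(c, a) = -2/(159 + (-3 + 2²)) = -2/(159 + (-3 + 4)) = -2/(159 + 1) = -2/160 = -2*1/160 = -1/80)
(-20440 + (11929 - R)) + T(-38, -109) = (-20440 + (11929 - 1*50)) - 1/80 = (-20440 + (11929 - 50)) - 1/80 = (-20440 + 11879) - 1/80 = -8561 - 1/80 = -684881/80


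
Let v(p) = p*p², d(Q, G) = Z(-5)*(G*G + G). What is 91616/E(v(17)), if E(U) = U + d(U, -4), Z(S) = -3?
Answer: 91616/4877 ≈ 18.785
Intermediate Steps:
d(Q, G) = -3*G - 3*G² (d(Q, G) = -3*(G*G + G) = -3*(G² + G) = -3*(G + G²) = -3*G - 3*G²)
v(p) = p³
E(U) = -36 + U (E(U) = U - 3*(-4)*(1 - 4) = U - 3*(-4)*(-3) = U - 36 = -36 + U)
91616/E(v(17)) = 91616/(-36 + 17³) = 91616/(-36 + 4913) = 91616/4877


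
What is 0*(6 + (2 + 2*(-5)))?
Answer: 0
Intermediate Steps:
0*(6 + (2 + 2*(-5))) = 0*(6 + (2 - 10)) = 0*(6 - 8) = 0*(-2) = 0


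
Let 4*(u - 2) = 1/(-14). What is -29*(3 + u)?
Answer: -8091/56 ≈ -144.48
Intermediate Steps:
u = 111/56 (u = 2 + (1/4)/(-14) = 2 + (1/4)*(-1/14) = 2 - 1/56 = 111/56 ≈ 1.9821)
-29*(3 + u) = -29*(3 + 111/56) = -29*279/56 = -8091/56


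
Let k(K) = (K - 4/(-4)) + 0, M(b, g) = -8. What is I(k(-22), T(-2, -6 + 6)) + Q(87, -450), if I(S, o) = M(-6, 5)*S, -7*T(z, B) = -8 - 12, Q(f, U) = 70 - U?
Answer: 688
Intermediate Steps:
k(K) = 1 + K (k(K) = (K - 4*(-¼)) + 0 = (K + 1) + 0 = (1 + K) + 0 = 1 + K)
T(z, B) = 20/7 (T(z, B) = -(-8 - 12)/7 = -⅐*(-20) = 20/7)
I(S, o) = -8*S
I(k(-22), T(-2, -6 + 6)) + Q(87, -450) = -8*(1 - 22) + (70 - 1*(-450)) = -8*(-21) + (70 + 450) = 168 + 520 = 688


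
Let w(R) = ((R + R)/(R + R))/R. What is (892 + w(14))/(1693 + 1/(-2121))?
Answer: 164529/312248 ≈ 0.52692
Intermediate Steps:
w(R) = 1/R (w(R) = ((2*R)/((2*R)))/R = ((2*R)*(1/(2*R)))/R = 1/R)
(892 + w(14))/(1693 + 1/(-2121)) = (892 + 1/14)/(1693 + 1/(-2121)) = (892 + 1/14)/(1693 - 1/2121) = 12489/(14*(3590852/2121)) = (12489/14)*(2121/3590852) = 164529/312248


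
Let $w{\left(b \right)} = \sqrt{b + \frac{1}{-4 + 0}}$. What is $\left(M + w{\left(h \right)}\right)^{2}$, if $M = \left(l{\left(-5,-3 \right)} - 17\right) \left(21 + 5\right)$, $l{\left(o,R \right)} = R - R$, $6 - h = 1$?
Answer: $\frac{\left(884 - \sqrt{19}\right)^{2}}{4} \approx 1.9344 \cdot 10^{5}$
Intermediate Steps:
$h = 5$ ($h = 6 - 1 = 5$)
$l{\left(o,R \right)} = 0$
$w{\left(b \right)} = \sqrt{- \frac{1}{4} + b}$ ($w{\left(b \right)} = \sqrt{b + \frac{1}{-4}} = \sqrt{b - \frac{1}{4}} = \sqrt{- \frac{1}{4} + b}$)
$M = -442$ ($M = \left(0 - 17\right) \left(21 + 5\right) = \left(-17\right) 26 = -442$)
$\left(M + w{\left(h \right)}\right)^{2} = \left(-442 + \frac{\sqrt{-1 + 4 \cdot 5}}{2}\right)^{2} = \left(-442 + \frac{\sqrt{-1 + 20}}{2}\right)^{2} = \left(-442 + \frac{\sqrt{19}}{2}\right)^{2}$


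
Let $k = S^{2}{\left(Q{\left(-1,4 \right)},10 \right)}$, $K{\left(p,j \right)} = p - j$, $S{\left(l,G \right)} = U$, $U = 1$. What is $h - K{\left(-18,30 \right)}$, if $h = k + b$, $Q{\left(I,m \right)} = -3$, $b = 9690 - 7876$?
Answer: $1863$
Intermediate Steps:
$b = 1814$ ($b = 9690 - 7876 = 1814$)
$S{\left(l,G \right)} = 1$
$k = 1$ ($k = 1^{2} = 1$)
$h = 1815$ ($h = 1 + 1814 = 1815$)
$h - K{\left(-18,30 \right)} = 1815 - \left(-18 - 30\right) = 1815 - -48 = 1815 + 48 = 1863$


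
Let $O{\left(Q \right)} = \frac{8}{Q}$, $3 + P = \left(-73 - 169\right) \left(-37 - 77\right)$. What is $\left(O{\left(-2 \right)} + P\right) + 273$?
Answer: $27854$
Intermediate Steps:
$P = 27585$ ($P = -3 + \left(-73 - 169\right) \left(-37 - 77\right) = -3 - -27588 = -3 + 27588 = 27585$)
$\left(O{\left(-2 \right)} + P\right) + 273 = \left(\frac{8}{-2} + 27585\right) + 273 = \left(8 \left(- \frac{1}{2}\right) + 27585\right) + 273 = \left(-4 + 27585\right) + 273 = 27581 + 273 = 27854$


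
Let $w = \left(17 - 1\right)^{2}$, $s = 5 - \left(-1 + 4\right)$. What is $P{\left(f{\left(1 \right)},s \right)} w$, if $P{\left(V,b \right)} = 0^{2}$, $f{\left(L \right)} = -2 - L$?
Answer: $0$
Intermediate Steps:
$s = 2$ ($s = 5 - 3 = 2$)
$P{\left(V,b \right)} = 0$
$w = 256$ ($w = 16^{2} = 256$)
$P{\left(f{\left(1 \right)},s \right)} w = 0 \cdot 256 = 0$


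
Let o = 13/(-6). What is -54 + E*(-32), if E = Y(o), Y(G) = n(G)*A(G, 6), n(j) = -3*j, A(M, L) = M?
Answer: 1190/3 ≈ 396.67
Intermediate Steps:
o = -13/6 (o = 13*(-1/6) = -13/6 ≈ -2.1667)
Y(G) = -3*G**2 (Y(G) = (-3*G)*G = -3*G**2)
E = -169/12 (E = -3*(-13/6)**2 = -3*169/36 = -169/12 ≈ -14.083)
-54 + E*(-32) = -54 - 169/12*(-32) = -54 + 1352/3 = 1190/3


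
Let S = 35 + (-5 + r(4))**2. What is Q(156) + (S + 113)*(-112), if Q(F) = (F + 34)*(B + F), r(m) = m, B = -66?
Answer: 412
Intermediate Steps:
Q(F) = (-66 + F)*(34 + F) (Q(F) = (F + 34)*(-66 + F) = (34 + F)*(-66 + F) = (-66 + F)*(34 + F))
S = 36 (S = 35 + (-5 + 4)**2 = 35 + (-1)**2 = 35 + 1 = 36)
Q(156) + (S + 113)*(-112) = (-2244 + 156**2 - 32*156) + (36 + 113)*(-112) = (-2244 + 24336 - 4992) + 149*(-112) = 17100 - 16688 = 412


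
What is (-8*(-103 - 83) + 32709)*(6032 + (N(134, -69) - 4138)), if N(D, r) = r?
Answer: 62409525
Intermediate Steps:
(-8*(-103 - 83) + 32709)*(6032 + (N(134, -69) - 4138)) = (-8*(-103 - 83) + 32709)*(6032 + (-69 - 4138)) = (-8*(-186) + 32709)*(6032 - 4207) = (1488 + 32709)*1825 = 34197*1825 = 62409525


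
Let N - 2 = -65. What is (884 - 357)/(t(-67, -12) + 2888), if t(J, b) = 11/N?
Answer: 33201/181933 ≈ 0.18249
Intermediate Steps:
N = -63 (N = 2 - 65 = -63)
t(J, b) = -11/63 (t(J, b) = 11/(-63) = 11*(-1/63) = -11/63)
(884 - 357)/(t(-67, -12) + 2888) = (884 - 357)/(-11/63 + 2888) = 527/(181933/63) = 527*(63/181933) = 33201/181933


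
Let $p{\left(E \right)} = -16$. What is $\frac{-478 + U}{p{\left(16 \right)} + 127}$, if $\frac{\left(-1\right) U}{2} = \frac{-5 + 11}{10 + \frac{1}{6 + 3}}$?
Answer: $- \frac{43606}{10101} \approx -4.317$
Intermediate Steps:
$U = - \frac{108}{91}$ ($U = - 2 \frac{-5 + 11}{10 + \frac{1}{6 + 3}} = - 2 \frac{6}{10 + \frac{1}{9}} = - 2 \frac{6}{\frac{91}{9}} = - 2 \cdot 6 \cdot \frac{9}{91} = \left(-2\right) \frac{54}{91} = - \frac{108}{91} \approx -1.1868$)
$\frac{-478 + U}{p{\left(16 \right)} + 127} = \frac{-478 - \frac{108}{91}}{-16 + 127} = - \frac{43606}{91 \cdot 111} = \left(- \frac{43606}{91}\right) \frac{1}{111} = - \frac{43606}{10101}$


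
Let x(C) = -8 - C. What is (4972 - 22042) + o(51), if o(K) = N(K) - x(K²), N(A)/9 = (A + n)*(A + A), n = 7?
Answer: 38783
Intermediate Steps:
N(A) = 18*A*(7 + A) (N(A) = 9*((A + 7)*(A + A)) = 9*((7 + A)*(2*A)) = 9*(2*A*(7 + A)) = 18*A*(7 + A))
o(K) = 8 + K² + 18*K*(7 + K) (o(K) = 18*K*(7 + K) - (-8 - K²) = 18*K*(7 + K) + (8 + K²) = 8 + K² + 18*K*(7 + K))
(4972 - 22042) + o(51) = (4972 - 22042) + (8 + 19*51² + 126*51) = -17070 + (8 + 19*2601 + 6426) = -17070 + (8 + 49419 + 6426) = -17070 + 55853 = 38783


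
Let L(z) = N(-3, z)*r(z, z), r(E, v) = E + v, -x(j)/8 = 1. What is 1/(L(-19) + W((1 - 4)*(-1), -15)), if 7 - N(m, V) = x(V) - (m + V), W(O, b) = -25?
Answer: 1/241 ≈ 0.0041494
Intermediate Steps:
x(j) = -8 (x(j) = -8*1 = -8)
N(m, V) = 15 + V + m (N(m, V) = 7 - (-8 - (m + V)) = 7 - (-8 - (V + m)) = 7 - (-8 + (-V - m)) = 7 - (-8 - V - m) = 7 + (8 + V + m) = 15 + V + m)
L(z) = 2*z*(12 + z) (L(z) = (15 + z - 3)*(z + z) = (12 + z)*(2*z) = 2*z*(12 + z))
1/(L(-19) + W((1 - 4)*(-1), -15)) = 1/(2*(-19)*(12 - 19) - 25) = 1/(2*(-19)*(-7) - 25) = 1/(266 - 25) = 1/241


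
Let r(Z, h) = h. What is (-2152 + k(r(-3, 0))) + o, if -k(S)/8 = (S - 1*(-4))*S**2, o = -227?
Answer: -2379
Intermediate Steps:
k(S) = -8*S**2*(4 + S) (k(S) = -8*(S - 1*(-4))*S**2 = -8*(S + 4)*S**2 = -8*(4 + S)*S**2 = -8*S**2*(4 + S))
(-2152 + k(r(-3, 0))) + o = (-2152 + 8*0**2*(-4 - 1*0)) - 227 = (-2152 + 8*0*(-4 + 0)) - 227 = (-2152 + 8*0*(-4)) - 227 = (-2152 + 0) - 227 = -2152 - 227 = -2379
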